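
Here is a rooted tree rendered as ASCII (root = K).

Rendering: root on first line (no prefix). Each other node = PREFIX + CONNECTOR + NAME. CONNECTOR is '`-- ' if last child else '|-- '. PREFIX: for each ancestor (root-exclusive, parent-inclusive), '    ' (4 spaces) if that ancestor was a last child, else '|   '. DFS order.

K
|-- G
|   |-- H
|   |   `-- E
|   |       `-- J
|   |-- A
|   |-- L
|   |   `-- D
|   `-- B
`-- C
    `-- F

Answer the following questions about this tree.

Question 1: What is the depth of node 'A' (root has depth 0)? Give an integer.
Answer: 2

Derivation:
Path from root to A: K -> G -> A
Depth = number of edges = 2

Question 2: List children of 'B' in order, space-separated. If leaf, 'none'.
Node B's children (from adjacency): (leaf)

Answer: none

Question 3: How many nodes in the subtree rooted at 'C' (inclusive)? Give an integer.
Answer: 2

Derivation:
Subtree rooted at C contains: C, F
Count = 2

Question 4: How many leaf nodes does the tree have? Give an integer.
Leaves (nodes with no children): A, B, D, F, J

Answer: 5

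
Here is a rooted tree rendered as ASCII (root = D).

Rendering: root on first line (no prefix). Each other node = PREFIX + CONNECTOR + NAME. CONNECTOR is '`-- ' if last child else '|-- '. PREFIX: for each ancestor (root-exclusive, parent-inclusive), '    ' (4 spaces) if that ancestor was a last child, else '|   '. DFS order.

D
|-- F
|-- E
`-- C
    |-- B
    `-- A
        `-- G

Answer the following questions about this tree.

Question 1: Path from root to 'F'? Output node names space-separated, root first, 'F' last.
Answer: D F

Derivation:
Walk down from root: D -> F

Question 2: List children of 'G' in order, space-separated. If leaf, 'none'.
Node G's children (from adjacency): (leaf)

Answer: none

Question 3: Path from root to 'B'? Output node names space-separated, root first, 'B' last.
Walk down from root: D -> C -> B

Answer: D C B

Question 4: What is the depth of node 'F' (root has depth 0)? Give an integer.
Path from root to F: D -> F
Depth = number of edges = 1

Answer: 1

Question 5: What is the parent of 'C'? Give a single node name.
Scan adjacency: C appears as child of D

Answer: D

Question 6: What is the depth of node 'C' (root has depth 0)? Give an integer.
Answer: 1

Derivation:
Path from root to C: D -> C
Depth = number of edges = 1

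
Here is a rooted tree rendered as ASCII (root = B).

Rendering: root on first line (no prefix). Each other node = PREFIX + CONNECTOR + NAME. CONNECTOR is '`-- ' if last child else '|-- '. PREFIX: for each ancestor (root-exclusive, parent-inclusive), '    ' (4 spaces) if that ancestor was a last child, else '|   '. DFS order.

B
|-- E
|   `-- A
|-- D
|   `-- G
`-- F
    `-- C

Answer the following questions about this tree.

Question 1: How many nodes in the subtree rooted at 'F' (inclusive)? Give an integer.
Subtree rooted at F contains: C, F
Count = 2

Answer: 2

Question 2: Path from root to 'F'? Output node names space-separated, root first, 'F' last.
Answer: B F

Derivation:
Walk down from root: B -> F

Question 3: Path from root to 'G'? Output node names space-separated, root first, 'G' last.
Walk down from root: B -> D -> G

Answer: B D G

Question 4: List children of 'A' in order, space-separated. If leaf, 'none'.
Answer: none

Derivation:
Node A's children (from adjacency): (leaf)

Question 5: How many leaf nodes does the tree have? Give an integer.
Answer: 3

Derivation:
Leaves (nodes with no children): A, C, G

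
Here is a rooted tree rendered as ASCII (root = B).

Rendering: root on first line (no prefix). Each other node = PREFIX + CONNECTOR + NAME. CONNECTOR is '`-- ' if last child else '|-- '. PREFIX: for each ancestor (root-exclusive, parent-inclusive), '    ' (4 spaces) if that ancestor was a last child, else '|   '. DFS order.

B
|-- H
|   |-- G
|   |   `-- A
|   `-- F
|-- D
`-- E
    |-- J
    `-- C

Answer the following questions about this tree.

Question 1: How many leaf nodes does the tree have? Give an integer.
Leaves (nodes with no children): A, C, D, F, J

Answer: 5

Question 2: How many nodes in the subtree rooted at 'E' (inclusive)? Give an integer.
Subtree rooted at E contains: C, E, J
Count = 3

Answer: 3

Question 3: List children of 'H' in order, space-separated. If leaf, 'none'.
Answer: G F

Derivation:
Node H's children (from adjacency): G, F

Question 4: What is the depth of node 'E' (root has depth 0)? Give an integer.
Path from root to E: B -> E
Depth = number of edges = 1

Answer: 1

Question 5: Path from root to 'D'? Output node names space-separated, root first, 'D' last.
Walk down from root: B -> D

Answer: B D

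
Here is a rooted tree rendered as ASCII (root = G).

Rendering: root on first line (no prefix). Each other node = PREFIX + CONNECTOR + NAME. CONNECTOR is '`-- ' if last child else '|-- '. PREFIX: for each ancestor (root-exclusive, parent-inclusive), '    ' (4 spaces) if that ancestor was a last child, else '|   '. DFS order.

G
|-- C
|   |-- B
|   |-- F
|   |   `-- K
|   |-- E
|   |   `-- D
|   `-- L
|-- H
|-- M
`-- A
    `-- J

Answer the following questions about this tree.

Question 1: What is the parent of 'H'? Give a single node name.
Scan adjacency: H appears as child of G

Answer: G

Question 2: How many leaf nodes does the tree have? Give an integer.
Answer: 7

Derivation:
Leaves (nodes with no children): B, D, H, J, K, L, M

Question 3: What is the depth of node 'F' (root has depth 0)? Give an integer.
Answer: 2

Derivation:
Path from root to F: G -> C -> F
Depth = number of edges = 2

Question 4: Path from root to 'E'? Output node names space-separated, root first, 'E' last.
Answer: G C E

Derivation:
Walk down from root: G -> C -> E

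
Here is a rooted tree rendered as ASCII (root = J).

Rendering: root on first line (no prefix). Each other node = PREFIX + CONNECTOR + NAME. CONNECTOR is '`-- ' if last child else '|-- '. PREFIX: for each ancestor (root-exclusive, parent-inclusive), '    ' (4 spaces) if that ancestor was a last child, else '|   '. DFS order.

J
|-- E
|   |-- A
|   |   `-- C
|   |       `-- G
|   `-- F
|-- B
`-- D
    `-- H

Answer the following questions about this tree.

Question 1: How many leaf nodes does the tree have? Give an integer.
Leaves (nodes with no children): B, F, G, H

Answer: 4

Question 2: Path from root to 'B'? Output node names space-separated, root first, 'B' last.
Answer: J B

Derivation:
Walk down from root: J -> B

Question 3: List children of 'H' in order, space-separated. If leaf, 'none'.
Node H's children (from adjacency): (leaf)

Answer: none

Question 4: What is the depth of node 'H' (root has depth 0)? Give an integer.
Path from root to H: J -> D -> H
Depth = number of edges = 2

Answer: 2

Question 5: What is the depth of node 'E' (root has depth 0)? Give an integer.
Answer: 1

Derivation:
Path from root to E: J -> E
Depth = number of edges = 1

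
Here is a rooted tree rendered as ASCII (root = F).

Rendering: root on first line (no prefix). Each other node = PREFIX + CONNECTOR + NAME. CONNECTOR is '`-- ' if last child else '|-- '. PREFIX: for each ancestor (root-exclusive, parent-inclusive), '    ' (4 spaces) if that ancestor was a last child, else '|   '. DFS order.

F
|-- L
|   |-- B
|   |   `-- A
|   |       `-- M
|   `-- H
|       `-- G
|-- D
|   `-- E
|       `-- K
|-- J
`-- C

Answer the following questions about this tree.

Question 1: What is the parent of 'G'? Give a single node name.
Scan adjacency: G appears as child of H

Answer: H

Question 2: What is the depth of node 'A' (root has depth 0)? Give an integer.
Answer: 3

Derivation:
Path from root to A: F -> L -> B -> A
Depth = number of edges = 3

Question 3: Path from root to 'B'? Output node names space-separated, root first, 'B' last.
Walk down from root: F -> L -> B

Answer: F L B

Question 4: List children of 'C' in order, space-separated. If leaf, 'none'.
Node C's children (from adjacency): (leaf)

Answer: none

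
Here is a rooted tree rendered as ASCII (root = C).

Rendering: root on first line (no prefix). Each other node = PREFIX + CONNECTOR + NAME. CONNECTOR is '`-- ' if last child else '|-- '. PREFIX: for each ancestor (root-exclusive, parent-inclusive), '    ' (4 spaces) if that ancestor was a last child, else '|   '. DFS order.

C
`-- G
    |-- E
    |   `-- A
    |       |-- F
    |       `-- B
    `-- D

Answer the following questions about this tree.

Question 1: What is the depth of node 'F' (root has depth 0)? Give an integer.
Path from root to F: C -> G -> E -> A -> F
Depth = number of edges = 4

Answer: 4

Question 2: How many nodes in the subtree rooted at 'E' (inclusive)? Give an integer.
Answer: 4

Derivation:
Subtree rooted at E contains: A, B, E, F
Count = 4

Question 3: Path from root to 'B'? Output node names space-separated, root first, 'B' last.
Walk down from root: C -> G -> E -> A -> B

Answer: C G E A B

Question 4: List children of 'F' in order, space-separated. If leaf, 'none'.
Answer: none

Derivation:
Node F's children (from adjacency): (leaf)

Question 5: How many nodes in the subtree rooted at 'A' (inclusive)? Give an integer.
Answer: 3

Derivation:
Subtree rooted at A contains: A, B, F
Count = 3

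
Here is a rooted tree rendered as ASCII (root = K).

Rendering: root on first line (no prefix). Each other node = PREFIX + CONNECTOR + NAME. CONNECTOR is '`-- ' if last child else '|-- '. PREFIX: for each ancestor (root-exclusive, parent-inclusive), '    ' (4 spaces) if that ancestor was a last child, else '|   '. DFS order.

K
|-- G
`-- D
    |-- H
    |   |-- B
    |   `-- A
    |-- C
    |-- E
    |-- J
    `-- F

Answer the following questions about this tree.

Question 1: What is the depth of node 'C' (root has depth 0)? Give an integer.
Answer: 2

Derivation:
Path from root to C: K -> D -> C
Depth = number of edges = 2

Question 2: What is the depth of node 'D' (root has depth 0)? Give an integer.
Path from root to D: K -> D
Depth = number of edges = 1

Answer: 1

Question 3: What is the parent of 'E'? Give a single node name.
Answer: D

Derivation:
Scan adjacency: E appears as child of D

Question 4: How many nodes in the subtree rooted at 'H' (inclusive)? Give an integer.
Subtree rooted at H contains: A, B, H
Count = 3

Answer: 3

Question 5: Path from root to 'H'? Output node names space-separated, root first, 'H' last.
Answer: K D H

Derivation:
Walk down from root: K -> D -> H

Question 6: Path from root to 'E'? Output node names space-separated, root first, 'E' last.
Walk down from root: K -> D -> E

Answer: K D E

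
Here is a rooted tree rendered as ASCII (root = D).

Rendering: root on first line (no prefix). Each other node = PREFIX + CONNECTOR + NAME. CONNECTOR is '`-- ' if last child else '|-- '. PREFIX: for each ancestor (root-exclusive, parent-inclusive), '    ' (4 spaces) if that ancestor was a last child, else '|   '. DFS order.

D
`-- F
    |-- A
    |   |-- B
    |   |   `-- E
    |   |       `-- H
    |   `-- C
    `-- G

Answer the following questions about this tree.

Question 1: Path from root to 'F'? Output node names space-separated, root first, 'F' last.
Walk down from root: D -> F

Answer: D F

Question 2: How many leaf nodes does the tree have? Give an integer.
Leaves (nodes with no children): C, G, H

Answer: 3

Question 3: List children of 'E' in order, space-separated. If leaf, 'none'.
Answer: H

Derivation:
Node E's children (from adjacency): H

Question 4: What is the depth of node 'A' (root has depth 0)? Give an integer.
Answer: 2

Derivation:
Path from root to A: D -> F -> A
Depth = number of edges = 2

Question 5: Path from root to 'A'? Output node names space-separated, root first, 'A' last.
Answer: D F A

Derivation:
Walk down from root: D -> F -> A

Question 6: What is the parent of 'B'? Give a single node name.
Answer: A

Derivation:
Scan adjacency: B appears as child of A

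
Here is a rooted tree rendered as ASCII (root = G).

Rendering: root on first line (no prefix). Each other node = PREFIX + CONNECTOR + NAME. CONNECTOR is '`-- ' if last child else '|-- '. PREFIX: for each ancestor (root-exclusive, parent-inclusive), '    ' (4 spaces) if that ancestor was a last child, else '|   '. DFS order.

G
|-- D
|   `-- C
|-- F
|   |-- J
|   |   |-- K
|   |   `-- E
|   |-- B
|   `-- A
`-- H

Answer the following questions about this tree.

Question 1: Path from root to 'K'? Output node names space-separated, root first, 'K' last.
Walk down from root: G -> F -> J -> K

Answer: G F J K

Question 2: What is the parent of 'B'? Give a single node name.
Answer: F

Derivation:
Scan adjacency: B appears as child of F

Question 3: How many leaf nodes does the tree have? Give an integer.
Answer: 6

Derivation:
Leaves (nodes with no children): A, B, C, E, H, K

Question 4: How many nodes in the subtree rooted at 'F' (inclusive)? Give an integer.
Subtree rooted at F contains: A, B, E, F, J, K
Count = 6

Answer: 6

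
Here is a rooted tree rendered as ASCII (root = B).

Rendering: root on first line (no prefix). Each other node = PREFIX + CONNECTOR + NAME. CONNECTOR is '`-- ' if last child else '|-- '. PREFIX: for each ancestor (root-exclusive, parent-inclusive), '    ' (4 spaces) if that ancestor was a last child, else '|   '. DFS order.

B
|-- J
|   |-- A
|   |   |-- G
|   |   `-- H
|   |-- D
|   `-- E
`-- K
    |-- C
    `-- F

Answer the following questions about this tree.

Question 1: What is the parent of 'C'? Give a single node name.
Answer: K

Derivation:
Scan adjacency: C appears as child of K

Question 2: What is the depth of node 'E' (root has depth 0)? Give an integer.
Answer: 2

Derivation:
Path from root to E: B -> J -> E
Depth = number of edges = 2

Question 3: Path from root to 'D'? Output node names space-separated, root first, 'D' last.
Answer: B J D

Derivation:
Walk down from root: B -> J -> D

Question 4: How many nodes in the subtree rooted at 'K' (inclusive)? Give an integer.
Subtree rooted at K contains: C, F, K
Count = 3

Answer: 3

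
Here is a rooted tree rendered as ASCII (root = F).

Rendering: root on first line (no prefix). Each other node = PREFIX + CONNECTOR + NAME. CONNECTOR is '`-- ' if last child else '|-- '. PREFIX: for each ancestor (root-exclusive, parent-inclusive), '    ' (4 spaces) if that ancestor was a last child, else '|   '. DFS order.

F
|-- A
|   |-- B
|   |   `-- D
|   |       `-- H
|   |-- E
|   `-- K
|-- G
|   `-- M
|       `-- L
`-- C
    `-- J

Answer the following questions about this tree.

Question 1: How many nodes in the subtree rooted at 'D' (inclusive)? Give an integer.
Subtree rooted at D contains: D, H
Count = 2

Answer: 2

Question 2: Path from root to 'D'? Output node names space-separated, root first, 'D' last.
Walk down from root: F -> A -> B -> D

Answer: F A B D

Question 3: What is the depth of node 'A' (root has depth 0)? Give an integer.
Path from root to A: F -> A
Depth = number of edges = 1

Answer: 1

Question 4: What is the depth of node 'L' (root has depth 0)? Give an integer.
Answer: 3

Derivation:
Path from root to L: F -> G -> M -> L
Depth = number of edges = 3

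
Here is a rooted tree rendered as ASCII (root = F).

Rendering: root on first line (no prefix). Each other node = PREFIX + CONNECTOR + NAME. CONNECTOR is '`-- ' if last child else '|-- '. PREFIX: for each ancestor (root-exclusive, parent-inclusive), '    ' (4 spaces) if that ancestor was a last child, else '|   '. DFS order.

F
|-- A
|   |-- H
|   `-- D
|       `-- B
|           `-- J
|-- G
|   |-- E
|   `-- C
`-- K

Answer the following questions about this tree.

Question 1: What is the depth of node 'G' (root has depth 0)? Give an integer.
Path from root to G: F -> G
Depth = number of edges = 1

Answer: 1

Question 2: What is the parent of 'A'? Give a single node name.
Scan adjacency: A appears as child of F

Answer: F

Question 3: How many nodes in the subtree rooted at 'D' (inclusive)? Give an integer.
Subtree rooted at D contains: B, D, J
Count = 3

Answer: 3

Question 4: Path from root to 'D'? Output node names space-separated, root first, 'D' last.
Walk down from root: F -> A -> D

Answer: F A D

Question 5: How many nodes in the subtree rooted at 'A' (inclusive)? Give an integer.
Answer: 5

Derivation:
Subtree rooted at A contains: A, B, D, H, J
Count = 5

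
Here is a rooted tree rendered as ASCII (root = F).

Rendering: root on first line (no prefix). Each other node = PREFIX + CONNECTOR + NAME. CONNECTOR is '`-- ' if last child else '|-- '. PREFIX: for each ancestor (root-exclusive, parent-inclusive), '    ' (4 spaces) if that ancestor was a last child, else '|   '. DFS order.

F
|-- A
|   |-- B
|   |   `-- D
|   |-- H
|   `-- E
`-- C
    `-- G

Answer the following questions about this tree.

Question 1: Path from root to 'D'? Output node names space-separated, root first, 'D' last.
Answer: F A B D

Derivation:
Walk down from root: F -> A -> B -> D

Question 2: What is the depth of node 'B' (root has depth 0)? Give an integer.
Answer: 2

Derivation:
Path from root to B: F -> A -> B
Depth = number of edges = 2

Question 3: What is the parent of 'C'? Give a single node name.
Answer: F

Derivation:
Scan adjacency: C appears as child of F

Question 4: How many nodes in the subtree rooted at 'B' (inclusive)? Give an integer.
Answer: 2

Derivation:
Subtree rooted at B contains: B, D
Count = 2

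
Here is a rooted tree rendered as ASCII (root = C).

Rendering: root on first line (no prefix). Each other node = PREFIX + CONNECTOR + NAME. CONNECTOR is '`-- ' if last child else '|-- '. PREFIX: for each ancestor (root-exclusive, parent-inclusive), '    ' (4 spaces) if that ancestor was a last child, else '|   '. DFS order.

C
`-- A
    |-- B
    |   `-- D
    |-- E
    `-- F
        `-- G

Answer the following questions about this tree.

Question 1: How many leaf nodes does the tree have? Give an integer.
Leaves (nodes with no children): D, E, G

Answer: 3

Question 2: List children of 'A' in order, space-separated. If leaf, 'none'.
Answer: B E F

Derivation:
Node A's children (from adjacency): B, E, F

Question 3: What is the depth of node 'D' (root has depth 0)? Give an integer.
Answer: 3

Derivation:
Path from root to D: C -> A -> B -> D
Depth = number of edges = 3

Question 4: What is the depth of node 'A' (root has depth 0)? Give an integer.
Path from root to A: C -> A
Depth = number of edges = 1

Answer: 1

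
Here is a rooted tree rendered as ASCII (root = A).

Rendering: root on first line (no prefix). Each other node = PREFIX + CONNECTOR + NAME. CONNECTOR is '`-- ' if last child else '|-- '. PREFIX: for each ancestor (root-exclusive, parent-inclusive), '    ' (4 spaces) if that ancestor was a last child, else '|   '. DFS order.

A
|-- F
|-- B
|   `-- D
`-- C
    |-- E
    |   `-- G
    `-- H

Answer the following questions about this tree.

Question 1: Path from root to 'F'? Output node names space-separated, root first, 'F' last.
Answer: A F

Derivation:
Walk down from root: A -> F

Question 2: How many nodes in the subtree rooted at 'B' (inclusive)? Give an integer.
Subtree rooted at B contains: B, D
Count = 2

Answer: 2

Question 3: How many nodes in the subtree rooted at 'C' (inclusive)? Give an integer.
Answer: 4

Derivation:
Subtree rooted at C contains: C, E, G, H
Count = 4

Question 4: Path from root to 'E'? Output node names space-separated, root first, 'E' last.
Answer: A C E

Derivation:
Walk down from root: A -> C -> E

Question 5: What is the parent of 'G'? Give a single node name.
Scan adjacency: G appears as child of E

Answer: E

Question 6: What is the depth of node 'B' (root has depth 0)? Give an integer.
Path from root to B: A -> B
Depth = number of edges = 1

Answer: 1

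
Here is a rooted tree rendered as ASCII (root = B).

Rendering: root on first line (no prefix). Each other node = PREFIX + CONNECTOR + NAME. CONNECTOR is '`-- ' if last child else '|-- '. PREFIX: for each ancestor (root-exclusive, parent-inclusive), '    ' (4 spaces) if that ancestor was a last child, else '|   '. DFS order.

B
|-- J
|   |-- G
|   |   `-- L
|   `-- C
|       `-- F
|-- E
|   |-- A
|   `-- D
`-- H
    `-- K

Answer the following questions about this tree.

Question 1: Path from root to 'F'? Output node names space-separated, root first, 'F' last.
Answer: B J C F

Derivation:
Walk down from root: B -> J -> C -> F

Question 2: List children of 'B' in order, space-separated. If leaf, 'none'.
Answer: J E H

Derivation:
Node B's children (from adjacency): J, E, H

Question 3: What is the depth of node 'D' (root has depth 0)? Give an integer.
Answer: 2

Derivation:
Path from root to D: B -> E -> D
Depth = number of edges = 2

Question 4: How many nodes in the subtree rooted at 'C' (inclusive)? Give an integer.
Answer: 2

Derivation:
Subtree rooted at C contains: C, F
Count = 2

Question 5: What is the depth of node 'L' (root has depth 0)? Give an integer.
Path from root to L: B -> J -> G -> L
Depth = number of edges = 3

Answer: 3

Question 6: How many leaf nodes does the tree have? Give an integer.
Answer: 5

Derivation:
Leaves (nodes with no children): A, D, F, K, L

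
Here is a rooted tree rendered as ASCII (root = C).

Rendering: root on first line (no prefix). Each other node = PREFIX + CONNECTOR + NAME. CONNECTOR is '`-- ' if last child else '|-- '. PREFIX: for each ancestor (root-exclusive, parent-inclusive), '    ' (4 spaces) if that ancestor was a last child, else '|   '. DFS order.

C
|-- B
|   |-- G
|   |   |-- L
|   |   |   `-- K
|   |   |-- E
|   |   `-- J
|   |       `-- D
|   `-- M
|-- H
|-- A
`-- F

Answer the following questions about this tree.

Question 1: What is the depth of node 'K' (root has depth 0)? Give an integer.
Path from root to K: C -> B -> G -> L -> K
Depth = number of edges = 4

Answer: 4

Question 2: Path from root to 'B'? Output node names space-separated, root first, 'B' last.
Answer: C B

Derivation:
Walk down from root: C -> B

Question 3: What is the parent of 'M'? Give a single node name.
Scan adjacency: M appears as child of B

Answer: B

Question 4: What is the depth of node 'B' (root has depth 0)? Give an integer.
Answer: 1

Derivation:
Path from root to B: C -> B
Depth = number of edges = 1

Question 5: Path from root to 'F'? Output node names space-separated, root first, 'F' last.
Walk down from root: C -> F

Answer: C F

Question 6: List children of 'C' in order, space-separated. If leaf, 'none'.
Answer: B H A F

Derivation:
Node C's children (from adjacency): B, H, A, F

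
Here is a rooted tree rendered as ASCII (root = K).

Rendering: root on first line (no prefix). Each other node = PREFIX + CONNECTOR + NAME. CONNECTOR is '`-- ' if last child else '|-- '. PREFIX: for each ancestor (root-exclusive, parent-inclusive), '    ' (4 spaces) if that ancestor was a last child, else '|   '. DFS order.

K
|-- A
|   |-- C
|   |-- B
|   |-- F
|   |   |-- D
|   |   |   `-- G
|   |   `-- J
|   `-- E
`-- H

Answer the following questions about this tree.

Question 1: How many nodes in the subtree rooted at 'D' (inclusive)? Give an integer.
Subtree rooted at D contains: D, G
Count = 2

Answer: 2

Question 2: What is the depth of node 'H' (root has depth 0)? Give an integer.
Path from root to H: K -> H
Depth = number of edges = 1

Answer: 1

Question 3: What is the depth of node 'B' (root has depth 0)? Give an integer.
Path from root to B: K -> A -> B
Depth = number of edges = 2

Answer: 2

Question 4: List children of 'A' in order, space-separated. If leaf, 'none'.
Answer: C B F E

Derivation:
Node A's children (from adjacency): C, B, F, E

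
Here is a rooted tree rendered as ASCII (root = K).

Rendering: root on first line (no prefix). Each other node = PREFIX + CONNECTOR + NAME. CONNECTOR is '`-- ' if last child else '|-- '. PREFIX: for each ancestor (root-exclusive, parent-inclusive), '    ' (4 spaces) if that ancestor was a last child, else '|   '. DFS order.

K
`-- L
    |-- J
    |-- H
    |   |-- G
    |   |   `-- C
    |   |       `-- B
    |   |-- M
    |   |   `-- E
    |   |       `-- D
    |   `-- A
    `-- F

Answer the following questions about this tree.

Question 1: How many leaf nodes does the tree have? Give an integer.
Leaves (nodes with no children): A, B, D, F, J

Answer: 5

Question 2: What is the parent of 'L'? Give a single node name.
Scan adjacency: L appears as child of K

Answer: K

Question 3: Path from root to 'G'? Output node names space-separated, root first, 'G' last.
Answer: K L H G

Derivation:
Walk down from root: K -> L -> H -> G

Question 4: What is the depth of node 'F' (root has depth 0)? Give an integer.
Answer: 2

Derivation:
Path from root to F: K -> L -> F
Depth = number of edges = 2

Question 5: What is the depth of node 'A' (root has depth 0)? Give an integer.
Answer: 3

Derivation:
Path from root to A: K -> L -> H -> A
Depth = number of edges = 3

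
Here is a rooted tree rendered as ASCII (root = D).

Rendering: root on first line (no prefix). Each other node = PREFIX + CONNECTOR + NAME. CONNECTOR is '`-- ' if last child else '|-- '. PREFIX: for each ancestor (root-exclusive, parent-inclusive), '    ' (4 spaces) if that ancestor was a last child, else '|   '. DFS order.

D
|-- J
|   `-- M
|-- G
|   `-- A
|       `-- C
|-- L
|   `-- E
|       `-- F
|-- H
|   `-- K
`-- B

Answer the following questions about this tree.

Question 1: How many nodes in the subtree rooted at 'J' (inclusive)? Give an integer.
Answer: 2

Derivation:
Subtree rooted at J contains: J, M
Count = 2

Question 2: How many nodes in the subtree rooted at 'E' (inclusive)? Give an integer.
Answer: 2

Derivation:
Subtree rooted at E contains: E, F
Count = 2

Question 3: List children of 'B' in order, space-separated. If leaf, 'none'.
Answer: none

Derivation:
Node B's children (from adjacency): (leaf)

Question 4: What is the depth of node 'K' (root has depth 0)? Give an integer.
Path from root to K: D -> H -> K
Depth = number of edges = 2

Answer: 2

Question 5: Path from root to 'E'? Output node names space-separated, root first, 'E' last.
Walk down from root: D -> L -> E

Answer: D L E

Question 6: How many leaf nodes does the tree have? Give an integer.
Answer: 5

Derivation:
Leaves (nodes with no children): B, C, F, K, M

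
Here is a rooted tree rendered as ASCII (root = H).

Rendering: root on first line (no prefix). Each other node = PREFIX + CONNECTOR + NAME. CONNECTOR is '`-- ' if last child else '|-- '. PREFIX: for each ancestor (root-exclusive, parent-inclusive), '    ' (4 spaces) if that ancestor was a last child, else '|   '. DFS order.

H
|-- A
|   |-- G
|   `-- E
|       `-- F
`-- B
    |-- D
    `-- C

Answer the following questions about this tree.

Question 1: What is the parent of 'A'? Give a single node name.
Scan adjacency: A appears as child of H

Answer: H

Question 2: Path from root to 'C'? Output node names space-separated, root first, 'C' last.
Walk down from root: H -> B -> C

Answer: H B C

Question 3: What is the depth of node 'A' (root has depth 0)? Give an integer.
Path from root to A: H -> A
Depth = number of edges = 1

Answer: 1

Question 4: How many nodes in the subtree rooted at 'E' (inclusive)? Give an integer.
Subtree rooted at E contains: E, F
Count = 2

Answer: 2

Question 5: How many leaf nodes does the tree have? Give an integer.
Answer: 4

Derivation:
Leaves (nodes with no children): C, D, F, G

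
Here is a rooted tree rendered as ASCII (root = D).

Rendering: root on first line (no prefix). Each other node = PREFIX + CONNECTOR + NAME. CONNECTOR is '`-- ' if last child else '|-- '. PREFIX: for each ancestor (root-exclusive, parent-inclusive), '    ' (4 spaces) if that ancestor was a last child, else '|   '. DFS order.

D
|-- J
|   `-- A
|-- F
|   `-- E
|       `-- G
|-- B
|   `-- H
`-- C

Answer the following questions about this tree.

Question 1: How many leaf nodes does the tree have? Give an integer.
Answer: 4

Derivation:
Leaves (nodes with no children): A, C, G, H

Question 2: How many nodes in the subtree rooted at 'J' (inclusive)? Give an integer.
Answer: 2

Derivation:
Subtree rooted at J contains: A, J
Count = 2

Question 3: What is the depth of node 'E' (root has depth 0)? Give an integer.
Path from root to E: D -> F -> E
Depth = number of edges = 2

Answer: 2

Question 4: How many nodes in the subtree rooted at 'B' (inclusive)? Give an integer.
Answer: 2

Derivation:
Subtree rooted at B contains: B, H
Count = 2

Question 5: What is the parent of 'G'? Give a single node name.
Scan adjacency: G appears as child of E

Answer: E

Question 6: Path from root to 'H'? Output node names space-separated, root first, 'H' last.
Walk down from root: D -> B -> H

Answer: D B H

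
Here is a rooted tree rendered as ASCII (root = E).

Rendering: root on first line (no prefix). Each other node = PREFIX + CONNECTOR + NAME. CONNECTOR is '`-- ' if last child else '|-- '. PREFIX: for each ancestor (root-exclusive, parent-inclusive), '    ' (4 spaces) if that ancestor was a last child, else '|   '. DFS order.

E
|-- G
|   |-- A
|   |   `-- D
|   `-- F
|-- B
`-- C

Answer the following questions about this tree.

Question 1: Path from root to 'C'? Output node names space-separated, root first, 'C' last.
Answer: E C

Derivation:
Walk down from root: E -> C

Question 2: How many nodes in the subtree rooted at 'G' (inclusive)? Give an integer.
Subtree rooted at G contains: A, D, F, G
Count = 4

Answer: 4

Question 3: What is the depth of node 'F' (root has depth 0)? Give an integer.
Answer: 2

Derivation:
Path from root to F: E -> G -> F
Depth = number of edges = 2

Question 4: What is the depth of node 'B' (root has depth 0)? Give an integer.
Path from root to B: E -> B
Depth = number of edges = 1

Answer: 1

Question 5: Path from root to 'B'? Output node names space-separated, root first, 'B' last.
Answer: E B

Derivation:
Walk down from root: E -> B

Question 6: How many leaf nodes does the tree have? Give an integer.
Leaves (nodes with no children): B, C, D, F

Answer: 4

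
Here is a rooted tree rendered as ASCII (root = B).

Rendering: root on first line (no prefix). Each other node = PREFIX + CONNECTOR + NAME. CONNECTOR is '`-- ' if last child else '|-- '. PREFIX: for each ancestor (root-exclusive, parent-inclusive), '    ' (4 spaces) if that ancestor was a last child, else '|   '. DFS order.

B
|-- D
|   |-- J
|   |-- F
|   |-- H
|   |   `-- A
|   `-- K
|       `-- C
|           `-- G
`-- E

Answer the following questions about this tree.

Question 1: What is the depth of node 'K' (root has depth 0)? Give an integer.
Answer: 2

Derivation:
Path from root to K: B -> D -> K
Depth = number of edges = 2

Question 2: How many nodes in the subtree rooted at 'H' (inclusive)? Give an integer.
Answer: 2

Derivation:
Subtree rooted at H contains: A, H
Count = 2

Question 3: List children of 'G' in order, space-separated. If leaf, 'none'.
Answer: none

Derivation:
Node G's children (from adjacency): (leaf)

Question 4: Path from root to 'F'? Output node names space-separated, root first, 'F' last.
Walk down from root: B -> D -> F

Answer: B D F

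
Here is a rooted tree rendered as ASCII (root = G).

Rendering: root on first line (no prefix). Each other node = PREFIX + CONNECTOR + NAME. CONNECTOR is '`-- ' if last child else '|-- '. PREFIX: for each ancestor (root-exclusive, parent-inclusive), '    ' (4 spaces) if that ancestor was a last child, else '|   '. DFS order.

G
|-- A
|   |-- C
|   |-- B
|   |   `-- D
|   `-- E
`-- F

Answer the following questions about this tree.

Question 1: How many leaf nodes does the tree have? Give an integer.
Answer: 4

Derivation:
Leaves (nodes with no children): C, D, E, F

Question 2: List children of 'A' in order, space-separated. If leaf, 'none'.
Node A's children (from adjacency): C, B, E

Answer: C B E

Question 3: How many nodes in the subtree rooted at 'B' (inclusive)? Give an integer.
Answer: 2

Derivation:
Subtree rooted at B contains: B, D
Count = 2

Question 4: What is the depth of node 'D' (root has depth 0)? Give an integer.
Path from root to D: G -> A -> B -> D
Depth = number of edges = 3

Answer: 3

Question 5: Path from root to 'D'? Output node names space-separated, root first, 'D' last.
Walk down from root: G -> A -> B -> D

Answer: G A B D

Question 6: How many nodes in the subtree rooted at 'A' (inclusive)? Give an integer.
Answer: 5

Derivation:
Subtree rooted at A contains: A, B, C, D, E
Count = 5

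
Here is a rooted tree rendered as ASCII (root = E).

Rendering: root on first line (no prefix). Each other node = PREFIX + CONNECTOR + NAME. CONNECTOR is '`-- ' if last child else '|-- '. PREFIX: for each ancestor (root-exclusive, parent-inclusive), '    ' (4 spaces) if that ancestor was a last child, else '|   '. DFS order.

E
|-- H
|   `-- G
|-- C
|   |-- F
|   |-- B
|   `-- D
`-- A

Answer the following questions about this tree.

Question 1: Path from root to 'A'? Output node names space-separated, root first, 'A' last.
Answer: E A

Derivation:
Walk down from root: E -> A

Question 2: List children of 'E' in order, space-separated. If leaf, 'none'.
Answer: H C A

Derivation:
Node E's children (from adjacency): H, C, A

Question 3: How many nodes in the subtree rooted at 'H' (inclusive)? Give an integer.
Subtree rooted at H contains: G, H
Count = 2

Answer: 2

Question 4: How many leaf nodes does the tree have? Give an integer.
Leaves (nodes with no children): A, B, D, F, G

Answer: 5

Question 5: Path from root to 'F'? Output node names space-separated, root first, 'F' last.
Walk down from root: E -> C -> F

Answer: E C F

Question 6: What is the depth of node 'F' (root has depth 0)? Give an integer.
Path from root to F: E -> C -> F
Depth = number of edges = 2

Answer: 2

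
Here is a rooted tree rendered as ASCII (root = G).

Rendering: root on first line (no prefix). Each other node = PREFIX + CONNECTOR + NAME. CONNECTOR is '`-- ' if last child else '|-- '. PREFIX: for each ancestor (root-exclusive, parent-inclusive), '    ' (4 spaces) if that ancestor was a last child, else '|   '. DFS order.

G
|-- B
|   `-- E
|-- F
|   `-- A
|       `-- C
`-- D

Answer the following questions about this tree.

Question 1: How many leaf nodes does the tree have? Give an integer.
Answer: 3

Derivation:
Leaves (nodes with no children): C, D, E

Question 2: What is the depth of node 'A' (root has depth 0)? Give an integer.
Answer: 2

Derivation:
Path from root to A: G -> F -> A
Depth = number of edges = 2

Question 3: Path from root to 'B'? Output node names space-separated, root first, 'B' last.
Answer: G B

Derivation:
Walk down from root: G -> B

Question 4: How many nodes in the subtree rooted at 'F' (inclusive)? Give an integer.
Subtree rooted at F contains: A, C, F
Count = 3

Answer: 3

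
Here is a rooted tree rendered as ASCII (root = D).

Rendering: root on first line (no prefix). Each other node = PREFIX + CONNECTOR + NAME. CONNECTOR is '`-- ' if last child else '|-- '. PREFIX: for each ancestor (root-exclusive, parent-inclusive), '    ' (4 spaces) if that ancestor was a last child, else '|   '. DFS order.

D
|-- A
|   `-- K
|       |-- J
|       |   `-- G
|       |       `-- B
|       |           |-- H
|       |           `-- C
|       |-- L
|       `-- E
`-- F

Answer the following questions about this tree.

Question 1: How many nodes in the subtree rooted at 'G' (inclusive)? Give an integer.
Subtree rooted at G contains: B, C, G, H
Count = 4

Answer: 4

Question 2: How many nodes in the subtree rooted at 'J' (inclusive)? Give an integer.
Subtree rooted at J contains: B, C, G, H, J
Count = 5

Answer: 5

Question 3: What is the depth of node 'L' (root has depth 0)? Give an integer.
Answer: 3

Derivation:
Path from root to L: D -> A -> K -> L
Depth = number of edges = 3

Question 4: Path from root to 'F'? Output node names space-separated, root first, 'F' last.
Walk down from root: D -> F

Answer: D F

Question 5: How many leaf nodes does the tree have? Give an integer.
Answer: 5

Derivation:
Leaves (nodes with no children): C, E, F, H, L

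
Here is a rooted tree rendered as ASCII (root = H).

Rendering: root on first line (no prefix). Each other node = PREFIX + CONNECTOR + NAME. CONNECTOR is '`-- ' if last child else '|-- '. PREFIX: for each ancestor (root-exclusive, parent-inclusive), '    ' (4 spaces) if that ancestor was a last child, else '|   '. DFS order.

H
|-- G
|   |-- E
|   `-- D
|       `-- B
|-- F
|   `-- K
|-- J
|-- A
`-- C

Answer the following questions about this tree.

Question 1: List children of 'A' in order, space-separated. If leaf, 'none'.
Answer: none

Derivation:
Node A's children (from adjacency): (leaf)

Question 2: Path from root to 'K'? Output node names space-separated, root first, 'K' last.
Answer: H F K

Derivation:
Walk down from root: H -> F -> K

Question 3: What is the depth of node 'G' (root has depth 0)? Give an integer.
Path from root to G: H -> G
Depth = number of edges = 1

Answer: 1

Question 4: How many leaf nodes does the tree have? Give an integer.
Leaves (nodes with no children): A, B, C, E, J, K

Answer: 6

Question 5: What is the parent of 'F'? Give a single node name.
Answer: H

Derivation:
Scan adjacency: F appears as child of H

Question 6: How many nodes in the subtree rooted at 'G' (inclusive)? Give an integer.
Subtree rooted at G contains: B, D, E, G
Count = 4

Answer: 4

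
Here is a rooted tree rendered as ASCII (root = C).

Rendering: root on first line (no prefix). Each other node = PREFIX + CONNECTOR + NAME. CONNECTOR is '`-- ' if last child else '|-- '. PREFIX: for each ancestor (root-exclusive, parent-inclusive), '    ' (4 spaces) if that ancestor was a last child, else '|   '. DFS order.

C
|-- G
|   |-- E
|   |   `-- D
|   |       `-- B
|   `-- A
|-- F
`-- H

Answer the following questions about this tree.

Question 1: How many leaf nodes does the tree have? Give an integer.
Leaves (nodes with no children): A, B, F, H

Answer: 4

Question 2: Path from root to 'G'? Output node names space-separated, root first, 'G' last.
Walk down from root: C -> G

Answer: C G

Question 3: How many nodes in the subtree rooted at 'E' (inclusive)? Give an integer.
Answer: 3

Derivation:
Subtree rooted at E contains: B, D, E
Count = 3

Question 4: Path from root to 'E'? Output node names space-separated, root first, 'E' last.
Answer: C G E

Derivation:
Walk down from root: C -> G -> E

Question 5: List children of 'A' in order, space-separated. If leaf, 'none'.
Answer: none

Derivation:
Node A's children (from adjacency): (leaf)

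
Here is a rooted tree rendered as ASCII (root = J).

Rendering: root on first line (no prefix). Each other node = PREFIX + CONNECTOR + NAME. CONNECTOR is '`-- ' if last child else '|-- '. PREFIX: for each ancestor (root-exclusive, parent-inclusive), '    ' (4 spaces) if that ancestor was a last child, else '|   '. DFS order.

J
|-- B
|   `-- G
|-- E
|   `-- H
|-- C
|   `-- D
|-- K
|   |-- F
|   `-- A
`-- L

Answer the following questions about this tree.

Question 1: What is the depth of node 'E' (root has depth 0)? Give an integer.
Path from root to E: J -> E
Depth = number of edges = 1

Answer: 1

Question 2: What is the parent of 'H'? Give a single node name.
Answer: E

Derivation:
Scan adjacency: H appears as child of E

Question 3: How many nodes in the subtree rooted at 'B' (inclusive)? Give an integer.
Subtree rooted at B contains: B, G
Count = 2

Answer: 2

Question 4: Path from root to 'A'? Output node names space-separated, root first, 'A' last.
Walk down from root: J -> K -> A

Answer: J K A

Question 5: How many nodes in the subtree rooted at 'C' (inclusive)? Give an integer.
Answer: 2

Derivation:
Subtree rooted at C contains: C, D
Count = 2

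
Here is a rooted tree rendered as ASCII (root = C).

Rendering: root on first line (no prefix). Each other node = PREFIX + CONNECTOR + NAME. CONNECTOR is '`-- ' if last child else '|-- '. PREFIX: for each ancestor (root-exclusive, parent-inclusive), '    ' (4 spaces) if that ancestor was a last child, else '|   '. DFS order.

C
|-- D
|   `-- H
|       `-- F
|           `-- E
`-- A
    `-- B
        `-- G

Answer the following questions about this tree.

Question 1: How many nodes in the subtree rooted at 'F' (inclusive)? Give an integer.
Answer: 2

Derivation:
Subtree rooted at F contains: E, F
Count = 2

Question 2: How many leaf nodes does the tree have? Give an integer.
Leaves (nodes with no children): E, G

Answer: 2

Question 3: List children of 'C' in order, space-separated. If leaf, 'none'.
Answer: D A

Derivation:
Node C's children (from adjacency): D, A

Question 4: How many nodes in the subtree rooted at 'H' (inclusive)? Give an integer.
Subtree rooted at H contains: E, F, H
Count = 3

Answer: 3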